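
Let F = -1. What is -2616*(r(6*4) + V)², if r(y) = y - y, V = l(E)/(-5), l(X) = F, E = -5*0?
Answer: -2616/25 ≈ -104.64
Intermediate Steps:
E = 0
l(X) = -1
V = ⅕ (V = -1/(-5) = -1*(-⅕) = ⅕ ≈ 0.20000)
r(y) = 0
-2616*(r(6*4) + V)² = -2616*(0 + ⅕)² = -2616*(⅕)² = -2616*1/25 = -2616/25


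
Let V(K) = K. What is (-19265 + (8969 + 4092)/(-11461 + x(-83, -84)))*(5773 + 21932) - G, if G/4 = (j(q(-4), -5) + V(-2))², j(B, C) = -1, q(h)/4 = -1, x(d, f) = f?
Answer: -1232470783050/2309 ≈ -5.3377e+8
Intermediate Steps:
q(h) = -4 (q(h) = 4*(-1) = -4)
G = 36 (G = 4*(-1 - 2)² = 4*(-3)² = 4*9 = 36)
(-19265 + (8969 + 4092)/(-11461 + x(-83, -84)))*(5773 + 21932) - G = (-19265 + (8969 + 4092)/(-11461 - 84))*(5773 + 21932) - 1*36 = (-19265 + 13061/(-11545))*27705 - 36 = (-19265 + 13061*(-1/11545))*27705 - 36 = (-19265 - 13061/11545)*27705 - 36 = -222427486/11545*27705 - 36 = -1232470699926/2309 - 36 = -1232470783050/2309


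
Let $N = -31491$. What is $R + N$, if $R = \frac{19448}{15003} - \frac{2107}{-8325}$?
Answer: $- \frac{437003510756}{13877775} \approx -31489.0$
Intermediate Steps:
$R = \frac{21501769}{13877775}$ ($R = 19448 \cdot \frac{1}{15003} - - \frac{2107}{8325} = \frac{19448}{15003} + \frac{2107}{8325} = \frac{21501769}{13877775} \approx 1.5494$)
$R + N = \frac{21501769}{13877775} - 31491 = - \frac{437003510756}{13877775}$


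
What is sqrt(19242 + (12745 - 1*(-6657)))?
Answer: 2*sqrt(9661) ≈ 196.58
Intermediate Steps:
sqrt(19242 + (12745 - 1*(-6657))) = sqrt(19242 + (12745 + 6657)) = sqrt(19242 + 19402) = sqrt(38644) = 2*sqrt(9661)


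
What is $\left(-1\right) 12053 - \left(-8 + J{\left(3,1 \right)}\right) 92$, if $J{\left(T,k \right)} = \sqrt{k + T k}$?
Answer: $-11501$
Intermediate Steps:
$\left(-1\right) 12053 - \left(-8 + J{\left(3,1 \right)}\right) 92 = \left(-1\right) 12053 - \left(-8 + \sqrt{1 \left(1 + 3\right)}\right) 92 = -12053 - \left(-8 + \sqrt{1 \cdot 4}\right) 92 = -12053 - \left(-8 + \sqrt{4}\right) 92 = -12053 - \left(-8 + 2\right) 92 = -12053 - \left(-6\right) 92 = -12053 - -552 = -12053 + 552 = -11501$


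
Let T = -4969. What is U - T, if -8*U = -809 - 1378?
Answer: 41939/8 ≈ 5242.4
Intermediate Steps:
U = 2187/8 (U = -(-809 - 1378)/8 = -1/8*(-2187) = 2187/8 ≈ 273.38)
U - T = 2187/8 - 1*(-4969) = 2187/8 + 4969 = 41939/8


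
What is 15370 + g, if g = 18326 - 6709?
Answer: 26987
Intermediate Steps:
g = 11617
15370 + g = 15370 + 11617 = 26987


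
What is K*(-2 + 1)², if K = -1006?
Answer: -1006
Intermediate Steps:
K*(-2 + 1)² = -1006*(-2 + 1)² = -1006*(-1)² = -1006*1 = -1006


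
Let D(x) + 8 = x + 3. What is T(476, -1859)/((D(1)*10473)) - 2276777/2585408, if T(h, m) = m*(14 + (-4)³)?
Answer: -83923103921/27076977984 ≈ -3.0994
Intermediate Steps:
T(h, m) = -50*m (T(h, m) = m*(14 - 64) = m*(-50) = -50*m)
D(x) = -5 + x (D(x) = -8 + (x + 3) = -8 + (3 + x) = -5 + x)
T(476, -1859)/((D(1)*10473)) - 2276777/2585408 = (-50*(-1859))/(((-5 + 1)*10473)) - 2276777/2585408 = 92950/((-4*10473)) - 2276777*1/2585408 = 92950/(-41892) - 2276777/2585408 = 92950*(-1/41892) - 2276777/2585408 = -46475/20946 - 2276777/2585408 = -83923103921/27076977984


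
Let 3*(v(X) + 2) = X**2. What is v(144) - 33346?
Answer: -26436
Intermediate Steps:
v(X) = -2 + X**2/3
v(144) - 33346 = (-2 + (1/3)*144**2) - 33346 = (-2 + (1/3)*20736) - 33346 = (-2 + 6912) - 33346 = 6910 - 33346 = -26436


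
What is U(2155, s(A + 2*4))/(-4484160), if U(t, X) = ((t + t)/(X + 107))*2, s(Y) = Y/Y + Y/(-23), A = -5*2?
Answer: -9913/557381088 ≈ -1.7785e-5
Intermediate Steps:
A = -10
s(Y) = 1 - Y/23 (s(Y) = 1 + Y*(-1/23) = 1 - Y/23)
U(t, X) = 4*t/(107 + X) (U(t, X) = ((2*t)/(107 + X))*2 = (2*t/(107 + X))*2 = 4*t/(107 + X))
U(2155, s(A + 2*4))/(-4484160) = (4*2155/(107 + (1 - (-10 + 2*4)/23)))/(-4484160) = (4*2155/(107 + (1 - (-10 + 8)/23)))*(-1/4484160) = (4*2155/(107 + (1 - 1/23*(-2))))*(-1/4484160) = (4*2155/(107 + (1 + 2/23)))*(-1/4484160) = (4*2155/(107 + 25/23))*(-1/4484160) = (4*2155/(2486/23))*(-1/4484160) = (4*2155*(23/2486))*(-1/4484160) = (99130/1243)*(-1/4484160) = -9913/557381088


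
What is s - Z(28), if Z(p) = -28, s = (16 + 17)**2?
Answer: 1117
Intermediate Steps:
s = 1089 (s = 33**2 = 1089)
s - Z(28) = 1089 - 1*(-28) = 1089 + 28 = 1117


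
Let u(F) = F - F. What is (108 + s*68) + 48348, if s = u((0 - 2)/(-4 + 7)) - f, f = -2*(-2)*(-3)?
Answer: 49272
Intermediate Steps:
u(F) = 0
f = -12 (f = 4*(-3) = -12)
s = 12 (s = 0 - 1*(-12) = 0 + 12 = 12)
(108 + s*68) + 48348 = (108 + 12*68) + 48348 = (108 + 816) + 48348 = 924 + 48348 = 49272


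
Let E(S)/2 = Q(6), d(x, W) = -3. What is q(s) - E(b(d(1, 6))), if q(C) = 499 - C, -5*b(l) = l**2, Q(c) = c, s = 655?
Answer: -168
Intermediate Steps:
b(l) = -l**2/5
E(S) = 12 (E(S) = 2*6 = 12)
q(s) - E(b(d(1, 6))) = (499 - 1*655) - 1*12 = (499 - 655) - 12 = -156 - 12 = -168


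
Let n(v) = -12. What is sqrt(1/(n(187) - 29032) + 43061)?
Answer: sqrt(9081069002263)/14522 ≈ 207.51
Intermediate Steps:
sqrt(1/(n(187) - 29032) + 43061) = sqrt(1/(-12 - 29032) + 43061) = sqrt(1/(-29044) + 43061) = sqrt(-1/29044 + 43061) = sqrt(1250663683/29044) = sqrt(9081069002263)/14522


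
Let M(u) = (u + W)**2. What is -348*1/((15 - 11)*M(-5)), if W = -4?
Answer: -29/27 ≈ -1.0741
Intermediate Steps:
M(u) = (-4 + u)**2 (M(u) = (u - 4)**2 = (-4 + u)**2)
-348*1/((15 - 11)*M(-5)) = -348*1/((-4 - 5)**2*(15 - 11)) = -348/(4*(-9)**2) = -348/(4*81) = -348/324 = -348*1/324 = -29/27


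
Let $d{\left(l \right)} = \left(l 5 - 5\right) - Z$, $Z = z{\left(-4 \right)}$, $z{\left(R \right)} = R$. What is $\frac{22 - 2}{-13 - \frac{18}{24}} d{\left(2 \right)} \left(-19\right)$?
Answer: $\frac{2736}{11} \approx 248.73$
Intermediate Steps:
$Z = -4$
$d{\left(l \right)} = -1 + 5 l$ ($d{\left(l \right)} = \left(l 5 - 5\right) - -4 = \left(5 l - 5\right) + 4 = \left(-5 + 5 l\right) + 4 = -1 + 5 l$)
$\frac{22 - 2}{-13 - \frac{18}{24}} d{\left(2 \right)} \left(-19\right) = \frac{22 - 2}{-13 - \frac{18}{24}} \left(-1 + 5 \cdot 2\right) \left(-19\right) = \frac{20}{-13 - \frac{3}{4}} \left(-1 + 10\right) \left(-19\right) = \frac{20}{-13 - \frac{3}{4}} \cdot 9 \left(-19\right) = \frac{20}{- \frac{55}{4}} \cdot 9 \left(-19\right) = 20 \left(- \frac{4}{55}\right) 9 \left(-19\right) = \left(- \frac{16}{11}\right) 9 \left(-19\right) = \left(- \frac{144}{11}\right) \left(-19\right) = \frac{2736}{11}$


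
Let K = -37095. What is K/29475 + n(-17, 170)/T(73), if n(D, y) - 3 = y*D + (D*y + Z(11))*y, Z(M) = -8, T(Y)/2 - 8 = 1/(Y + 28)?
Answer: -98352736669/3179370 ≈ -30935.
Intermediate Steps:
T(Y) = 16 + 2/(28 + Y) (T(Y) = 16 + 2/(Y + 28) = 16 + 2/(28 + Y))
n(D, y) = 3 + D*y + y*(-8 + D*y) (n(D, y) = 3 + (y*D + (D*y - 8)*y) = 3 + (D*y + (-8 + D*y)*y) = 3 + (D*y + y*(-8 + D*y)) = 3 + D*y + y*(-8 + D*y))
K/29475 + n(-17, 170)/T(73) = -37095/29475 + (3 - 8*170 - 17*170 - 17*170²)/((2*(225 + 8*73)/(28 + 73))) = -37095*1/29475 + (3 - 1360 - 2890 - 17*28900)/((2*(225 + 584)/101)) = -2473/1965 + (3 - 1360 - 2890 - 491300)/((2*(1/101)*809)) = -2473/1965 - 495547/1618/101 = -2473/1965 - 495547*101/1618 = -2473/1965 - 50050247/1618 = -98352736669/3179370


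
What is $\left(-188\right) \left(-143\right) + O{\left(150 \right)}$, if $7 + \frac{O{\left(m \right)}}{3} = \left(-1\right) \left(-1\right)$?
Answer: $26866$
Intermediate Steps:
$O{\left(m \right)} = -18$ ($O{\left(m \right)} = -21 + 3 \left(\left(-1\right) \left(-1\right)\right) = -21 + 3 \cdot 1 = -21 + 3 = -18$)
$\left(-188\right) \left(-143\right) + O{\left(150 \right)} = \left(-188\right) \left(-143\right) - 18 = 26884 - 18 = 26866$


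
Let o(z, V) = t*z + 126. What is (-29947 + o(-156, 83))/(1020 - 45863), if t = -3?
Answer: 29353/44843 ≈ 0.65457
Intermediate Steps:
o(z, V) = 126 - 3*z (o(z, V) = -3*z + 126 = 126 - 3*z)
(-29947 + o(-156, 83))/(1020 - 45863) = (-29947 + (126 - 3*(-156)))/(1020 - 45863) = (-29947 + (126 + 468))/(-44843) = (-29947 + 594)*(-1/44843) = -29353*(-1/44843) = 29353/44843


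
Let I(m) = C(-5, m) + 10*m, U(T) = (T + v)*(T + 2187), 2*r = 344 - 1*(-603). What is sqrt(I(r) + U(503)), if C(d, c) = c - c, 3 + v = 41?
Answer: 45*sqrt(721) ≈ 1208.3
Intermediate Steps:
v = 38 (v = -3 + 41 = 38)
C(d, c) = 0
r = 947/2 (r = (344 - 1*(-603))/2 = (344 + 603)/2 = (1/2)*947 = 947/2 ≈ 473.50)
U(T) = (38 + T)*(2187 + T) (U(T) = (T + 38)*(T + 2187) = (38 + T)*(2187 + T))
I(m) = 10*m (I(m) = 0 + 10*m = 10*m)
sqrt(I(r) + U(503)) = sqrt(10*(947/2) + (83106 + 503**2 + 2225*503)) = sqrt(4735 + (83106 + 253009 + 1119175)) = sqrt(4735 + 1455290) = sqrt(1460025) = 45*sqrt(721)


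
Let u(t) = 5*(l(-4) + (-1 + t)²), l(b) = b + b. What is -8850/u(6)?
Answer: -1770/17 ≈ -104.12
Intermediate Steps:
l(b) = 2*b
u(t) = -40 + 5*(-1 + t)² (u(t) = 5*(2*(-4) + (-1 + t)²) = 5*(-8 + (-1 + t)²) = -40 + 5*(-1 + t)²)
-8850/u(6) = -8850/(-40 + 5*(-1 + 6)²) = -8850/(-40 + 5*5²) = -8850/(-40 + 5*25) = -8850/(-40 + 125) = -8850/85 = -8850*1/85 = -1770/17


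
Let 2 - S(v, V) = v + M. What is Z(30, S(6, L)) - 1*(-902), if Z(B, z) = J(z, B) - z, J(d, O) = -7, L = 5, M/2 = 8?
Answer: 915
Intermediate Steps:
M = 16 (M = 2*8 = 16)
S(v, V) = -14 - v (S(v, V) = 2 - (v + 16) = 2 - (16 + v) = 2 + (-16 - v) = -14 - v)
Z(B, z) = -7 - z
Z(30, S(6, L)) - 1*(-902) = (-7 - (-14 - 1*6)) - 1*(-902) = (-7 - (-14 - 6)) + 902 = (-7 - 1*(-20)) + 902 = (-7 + 20) + 902 = 13 + 902 = 915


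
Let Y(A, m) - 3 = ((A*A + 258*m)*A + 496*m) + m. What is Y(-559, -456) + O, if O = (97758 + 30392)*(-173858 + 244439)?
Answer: 8935816874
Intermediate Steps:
Y(A, m) = 3 + 497*m + A*(A² + 258*m) (Y(A, m) = 3 + (((A*A + 258*m)*A + 496*m) + m) = 3 + (((A² + 258*m)*A + 496*m) + m) = 3 + ((A*(A² + 258*m) + 496*m) + m) = 3 + ((496*m + A*(A² + 258*m)) + m) = 3 + (497*m + A*(A² + 258*m)) = 3 + 497*m + A*(A² + 258*m))
O = 9044955150 (O = 128150*70581 = 9044955150)
Y(-559, -456) + O = (3 + (-559)³ + 497*(-456) + 258*(-559)*(-456)) + 9044955150 = (3 - 174676879 - 226632 + 65765232) + 9044955150 = -109138276 + 9044955150 = 8935816874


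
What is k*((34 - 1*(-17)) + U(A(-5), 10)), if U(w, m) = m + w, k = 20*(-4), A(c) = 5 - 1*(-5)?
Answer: -5680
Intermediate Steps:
A(c) = 10 (A(c) = 5 + 5 = 10)
k = -80
k*((34 - 1*(-17)) + U(A(-5), 10)) = -80*((34 - 1*(-17)) + (10 + 10)) = -80*((34 + 17) + 20) = -80*(51 + 20) = -80*71 = -5680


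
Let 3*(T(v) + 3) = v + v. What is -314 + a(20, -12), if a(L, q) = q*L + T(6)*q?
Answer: -566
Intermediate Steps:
T(v) = -3 + 2*v/3 (T(v) = -3 + (v + v)/3 = -3 + (2*v)/3 = -3 + 2*v/3)
a(L, q) = q + L*q (a(L, q) = q*L + (-3 + (⅔)*6)*q = L*q + (-3 + 4)*q = L*q + 1*q = L*q + q = q + L*q)
-314 + a(20, -12) = -314 - 12*(1 + 20) = -314 - 12*21 = -314 - 252 = -566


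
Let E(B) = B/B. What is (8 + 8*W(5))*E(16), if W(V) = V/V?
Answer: 16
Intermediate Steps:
E(B) = 1
W(V) = 1
(8 + 8*W(5))*E(16) = (8 + 8*1)*1 = (8 + 8)*1 = 16*1 = 16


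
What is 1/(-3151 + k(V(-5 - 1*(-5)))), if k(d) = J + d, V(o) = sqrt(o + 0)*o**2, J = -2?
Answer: -1/3153 ≈ -0.00031716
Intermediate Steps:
V(o) = o**(5/2) (V(o) = sqrt(o)*o**2 = o**(5/2))
k(d) = -2 + d
1/(-3151 + k(V(-5 - 1*(-5)))) = 1/(-3151 + (-2 + (-5 - 1*(-5))**(5/2))) = 1/(-3151 + (-2 + (-5 + 5)**(5/2))) = 1/(-3151 + (-2 + 0**(5/2))) = 1/(-3151 + (-2 + 0)) = 1/(-3151 - 2) = 1/(-3153) = -1/3153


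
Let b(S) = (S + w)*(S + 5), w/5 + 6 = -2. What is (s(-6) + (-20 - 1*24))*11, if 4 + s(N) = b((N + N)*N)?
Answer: 26576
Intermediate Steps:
w = -40 (w = -30 + 5*(-2) = -30 - 10 = -40)
b(S) = (-40 + S)*(5 + S) (b(S) = (S - 40)*(S + 5) = (-40 + S)*(5 + S))
s(N) = -204 - 70*N**2 + 4*N**4 (s(N) = -4 + (-200 + ((N + N)*N)**2 - 35*(N + N)*N) = -4 + (-200 + ((2*N)*N)**2 - 35*2*N*N) = -4 + (-200 + (2*N**2)**2 - 70*N**2) = -4 + (-200 + 4*N**4 - 70*N**2) = -4 + (-200 - 70*N**2 + 4*N**4) = -204 - 70*N**2 + 4*N**4)
(s(-6) + (-20 - 1*24))*11 = ((-204 - 70*(-6)**2 + 4*(-6)**4) + (-20 - 1*24))*11 = ((-204 - 70*36 + 4*1296) + (-20 - 24))*11 = ((-204 - 2520 + 5184) - 44)*11 = (2460 - 44)*11 = 2416*11 = 26576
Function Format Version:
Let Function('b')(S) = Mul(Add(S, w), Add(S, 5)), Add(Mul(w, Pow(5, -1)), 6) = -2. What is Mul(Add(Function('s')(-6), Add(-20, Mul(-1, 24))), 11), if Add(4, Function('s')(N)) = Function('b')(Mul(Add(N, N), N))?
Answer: 26576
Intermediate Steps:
w = -40 (w = Add(-30, Mul(5, -2)) = Add(-30, -10) = -40)
Function('b')(S) = Mul(Add(-40, S), Add(5, S)) (Function('b')(S) = Mul(Add(S, -40), Add(S, 5)) = Mul(Add(-40, S), Add(5, S)))
Function('s')(N) = Add(-204, Mul(-70, Pow(N, 2)), Mul(4, Pow(N, 4))) (Function('s')(N) = Add(-4, Add(-200, Pow(Mul(Add(N, N), N), 2), Mul(-35, Mul(Add(N, N), N)))) = Add(-4, Add(-200, Pow(Mul(Mul(2, N), N), 2), Mul(-35, Mul(Mul(2, N), N)))) = Add(-4, Add(-200, Pow(Mul(2, Pow(N, 2)), 2), Mul(-35, Mul(2, Pow(N, 2))))) = Add(-4, Add(-200, Mul(4, Pow(N, 4)), Mul(-70, Pow(N, 2)))) = Add(-4, Add(-200, Mul(-70, Pow(N, 2)), Mul(4, Pow(N, 4)))) = Add(-204, Mul(-70, Pow(N, 2)), Mul(4, Pow(N, 4))))
Mul(Add(Function('s')(-6), Add(-20, Mul(-1, 24))), 11) = Mul(Add(Add(-204, Mul(-70, Pow(-6, 2)), Mul(4, Pow(-6, 4))), Add(-20, Mul(-1, 24))), 11) = Mul(Add(Add(-204, Mul(-70, 36), Mul(4, 1296)), Add(-20, -24)), 11) = Mul(Add(Add(-204, -2520, 5184), -44), 11) = Mul(Add(2460, -44), 11) = Mul(2416, 11) = 26576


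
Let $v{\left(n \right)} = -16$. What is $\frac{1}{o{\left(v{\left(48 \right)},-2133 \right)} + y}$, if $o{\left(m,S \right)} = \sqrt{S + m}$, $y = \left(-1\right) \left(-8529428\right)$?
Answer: $\frac{8529428}{72751142009333} - \frac{i \sqrt{2149}}{72751142009333} \approx 1.1724 \cdot 10^{-7} - 6.372 \cdot 10^{-13} i$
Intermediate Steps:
$y = 8529428$
$\frac{1}{o{\left(v{\left(48 \right)},-2133 \right)} + y} = \frac{1}{\sqrt{-2133 - 16} + 8529428} = \frac{1}{\sqrt{-2149} + 8529428} = \frac{1}{i \sqrt{2149} + 8529428} = \frac{1}{8529428 + i \sqrt{2149}}$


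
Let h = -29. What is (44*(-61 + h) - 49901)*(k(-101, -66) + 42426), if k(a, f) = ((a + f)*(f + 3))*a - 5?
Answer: 54948992200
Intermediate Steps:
k(a, f) = -5 + a*(3 + f)*(a + f) (k(a, f) = ((a + f)*(3 + f))*a - 5 = ((3 + f)*(a + f))*a - 5 = a*(3 + f)*(a + f) - 5 = -5 + a*(3 + f)*(a + f))
(44*(-61 + h) - 49901)*(k(-101, -66) + 42426) = (44*(-61 - 29) - 49901)*((-5 + 3*(-101)² - 101*(-66)² - 66*(-101)² + 3*(-101)*(-66)) + 42426) = (44*(-90) - 49901)*((-5 + 3*10201 - 101*4356 - 66*10201 + 19998) + 42426) = (-3960 - 49901)*((-5 + 30603 - 439956 - 673266 + 19998) + 42426) = -53861*(-1062626 + 42426) = -53861*(-1020200) = 54948992200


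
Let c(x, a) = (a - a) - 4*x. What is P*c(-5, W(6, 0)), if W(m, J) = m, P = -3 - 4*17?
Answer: -1420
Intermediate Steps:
P = -71 (P = -3 - 68 = -71)
c(x, a) = -4*x (c(x, a) = 0 - 4*x = -4*x)
P*c(-5, W(6, 0)) = -(-284)*(-5) = -71*20 = -1420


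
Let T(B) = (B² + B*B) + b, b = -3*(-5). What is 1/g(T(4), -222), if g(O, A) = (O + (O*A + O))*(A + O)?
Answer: 1/1809500 ≈ 5.5264e-7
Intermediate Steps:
b = 15
T(B) = 15 + 2*B² (T(B) = (B² + B*B) + 15 = (B² + B²) + 15 = 2*B² + 15 = 15 + 2*B²)
g(O, A) = (A + O)*(2*O + A*O) (g(O, A) = (O + (A*O + O))*(A + O) = (O + (O + A*O))*(A + O) = (2*O + A*O)*(A + O) = (A + O)*(2*O + A*O))
1/g(T(4), -222) = 1/((15 + 2*4²)*((-222)² + 2*(-222) + 2*(15 + 2*4²) - 222*(15 + 2*4²))) = 1/((15 + 2*16)*(49284 - 444 + 2*(15 + 2*16) - 222*(15 + 2*16))) = 1/((15 + 32)*(49284 - 444 + 2*(15 + 32) - 222*(15 + 32))) = 1/(47*(49284 - 444 + 2*47 - 222*47)) = 1/(47*(49284 - 444 + 94 - 10434)) = 1/(47*38500) = 1/1809500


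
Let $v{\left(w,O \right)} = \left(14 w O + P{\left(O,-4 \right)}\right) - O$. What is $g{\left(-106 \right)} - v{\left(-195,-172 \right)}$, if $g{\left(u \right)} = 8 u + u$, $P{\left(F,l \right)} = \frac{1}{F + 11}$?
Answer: $- \frac{75780445}{161} \approx -4.7069 \cdot 10^{5}$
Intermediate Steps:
$P{\left(F,l \right)} = \frac{1}{11 + F}$
$v{\left(w,O \right)} = \frac{1}{11 + O} - O + 14 O w$ ($v{\left(w,O \right)} = \left(14 w O + \frac{1}{11 + O}\right) - O = \left(14 O w + \frac{1}{11 + O}\right) - O = \left(\frac{1}{11 + O} + 14 O w\right) - O = \frac{1}{11 + O} - O + 14 O w$)
$g{\left(u \right)} = 9 u$
$g{\left(-106 \right)} - v{\left(-195,-172 \right)} = 9 \left(-106\right) - \frac{1 - 172 \left(-1 + 14 \left(-195\right)\right) \left(11 - 172\right)}{11 - 172} = -954 - \frac{1 - 172 \left(-1 - 2730\right) \left(-161\right)}{-161} = -954 - - \frac{1 - \left(-469732\right) \left(-161\right)}{161} = -954 - - \frac{1 - 75626852}{161} = -954 - \left(- \frac{1}{161}\right) \left(-75626851\right) = -954 - \frac{75626851}{161} = - \frac{75780445}{161}$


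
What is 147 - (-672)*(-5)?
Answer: -3213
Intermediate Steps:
147 - (-672)*(-5) = 147 - 32*105 = 147 - 3360 = -3213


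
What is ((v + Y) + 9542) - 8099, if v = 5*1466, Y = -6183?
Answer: 2590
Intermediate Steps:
v = 7330
((v + Y) + 9542) - 8099 = ((7330 - 6183) + 9542) - 8099 = (1147 + 9542) - 8099 = 10689 - 8099 = 2590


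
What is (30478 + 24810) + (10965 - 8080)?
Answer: 58173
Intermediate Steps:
(30478 + 24810) + (10965 - 8080) = 55288 + 2885 = 58173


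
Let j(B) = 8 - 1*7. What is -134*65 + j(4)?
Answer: -8709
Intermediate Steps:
j(B) = 1 (j(B) = 8 - 7 = 1)
-134*65 + j(4) = -134*65 + 1 = -8710 + 1 = -8709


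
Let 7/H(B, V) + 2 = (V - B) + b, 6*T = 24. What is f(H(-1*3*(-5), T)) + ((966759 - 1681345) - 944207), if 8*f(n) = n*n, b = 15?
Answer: -53081327/32 ≈ -1.6588e+6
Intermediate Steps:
T = 4 (T = (⅙)*24 = 4)
H(B, V) = 7/(13 + V - B) (H(B, V) = 7/(-2 + ((V - B) + 15)) = 7/(-2 + (15 + V - B)) = 7/(13 + V - B))
f(n) = n²/8 (f(n) = (n*n)/8 = n²/8)
f(H(-1*3*(-5), T)) + ((966759 - 1681345) - 944207) = (7/(13 + 4 - (-1*3)*(-5)))²/8 + ((966759 - 1681345) - 944207) = (7/(13 + 4 - (-3)*(-5)))²/8 + (-714586 - 944207) = (7/(13 + 4 - 1*15))²/8 - 1658793 = (7/(13 + 4 - 15))²/8 - 1658793 = (7/2)²/8 - 1658793 = (⅛)*(49/4) - 1658793 = 49/32 - 1658793 = -53081327/32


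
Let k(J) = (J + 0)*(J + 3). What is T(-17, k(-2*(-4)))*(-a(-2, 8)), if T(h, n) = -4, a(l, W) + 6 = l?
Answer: -32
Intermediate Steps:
k(J) = J*(3 + J)
a(l, W) = -6 + l
T(-17, k(-2*(-4)))*(-a(-2, 8)) = -(-4)*(-6 - 2) = -(-4)*(-8) = -4*8 = -32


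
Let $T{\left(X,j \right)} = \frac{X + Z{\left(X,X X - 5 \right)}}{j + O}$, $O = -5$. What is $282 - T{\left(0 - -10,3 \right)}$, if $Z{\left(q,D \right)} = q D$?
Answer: $762$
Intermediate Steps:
$Z{\left(q,D \right)} = D q$
$T{\left(X,j \right)} = \frac{X + X \left(-5 + X^{2}\right)}{-5 + j}$ ($T{\left(X,j \right)} = \frac{X + \left(X X - 5\right) X}{j - 5} = \frac{X + \left(X^{2} - 5\right) X}{-5 + j} = \frac{X + \left(-5 + X^{2}\right) X}{-5 + j} = \frac{X + X \left(-5 + X^{2}\right)}{-5 + j}$)
$282 - T{\left(0 - -10,3 \right)} = 282 - \frac{\left(0 - -10\right) \left(-4 + \left(0 - -10\right)^{2}\right)}{-5 + 3} = 282 - \frac{\left(0 + 10\right) \left(-4 + \left(0 + 10\right)^{2}\right)}{-2} = 282 - 10 \left(- \frac{1}{2}\right) \left(-4 + 10^{2}\right) = 282 - 10 \left(- \frac{1}{2}\right) \left(-4 + 100\right) = 282 - 10 \left(- \frac{1}{2}\right) 96 = 282 - -480 = 282 + 480 = 762$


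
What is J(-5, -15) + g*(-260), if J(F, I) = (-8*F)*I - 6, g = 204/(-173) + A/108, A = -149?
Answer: 276959/4671 ≈ 59.293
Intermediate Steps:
g = -47809/18684 (g = 204/(-173) - 149/108 = 204*(-1/173) - 149*1/108 = -204/173 - 149/108 = -47809/18684 ≈ -2.5588)
J(F, I) = -6 - 8*F*I (J(F, I) = -8*F*I - 6 = -6 - 8*F*I)
J(-5, -15) + g*(-260) = (-6 - 8*(-5)*(-15)) - 47809/18684*(-260) = (-6 - 600) + 3107585/4671 = -606 + 3107585/4671 = 276959/4671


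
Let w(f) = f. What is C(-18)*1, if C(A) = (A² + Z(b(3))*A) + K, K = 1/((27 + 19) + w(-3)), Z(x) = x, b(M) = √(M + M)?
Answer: 13933/43 - 18*√6 ≈ 279.93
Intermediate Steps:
b(M) = √2*√M (b(M) = √(2*M) = √2*√M)
K = 1/43 (K = 1/((27 + 19) - 3) = 1/(46 - 3) = 1/43 ≈ 0.023256)
C(A) = 1/43 + A² + A*√6 (C(A) = (A² + (√2*√3)*A) + 1/43 = (A² + √6*A) + 1/43 = (A² + A*√6) + 1/43 = 1/43 + A² + A*√6)
C(-18)*1 = (1/43 + (-18)² - 18*√6)*1 = (1/43 + 324 - 18*√6)*1 = (13933/43 - 18*√6)*1 = 13933/43 - 18*√6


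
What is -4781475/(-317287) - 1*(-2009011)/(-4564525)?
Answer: 21187729101218/1448264443675 ≈ 14.630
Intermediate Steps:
-4781475/(-317287) - 1*(-2009011)/(-4564525) = -4781475*(-1/317287) + 2009011*(-1/4564525) = 4781475/317287 - 2009011/4564525 = 21187729101218/1448264443675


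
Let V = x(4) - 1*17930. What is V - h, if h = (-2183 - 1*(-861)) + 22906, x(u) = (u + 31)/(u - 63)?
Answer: -2331361/59 ≈ -39515.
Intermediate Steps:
x(u) = (31 + u)/(-63 + u)
h = 21584 (h = (-2183 + 861) + 22906 = -1322 + 22906 = 21584)
V = -1057905/59 (V = (31 + 4)/(-63 + 4) - 1*17930 = 35/(-59) - 17930 = -1/59*35 - 17930 = -35/59 - 17930 = -1057905/59 ≈ -17931.)
V - h = -1057905/59 - 1*21584 = -1057905/59 - 21584 = -2331361/59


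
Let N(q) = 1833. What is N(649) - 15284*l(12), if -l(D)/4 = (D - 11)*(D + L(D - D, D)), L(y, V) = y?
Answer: 735465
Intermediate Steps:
l(D) = -4*D*(-11 + D) (l(D) = -4*(D - 11)*(D + (D - D)) = -4*(-11 + D)*(D + 0) = -4*(-11 + D)*D = -4*D*(-11 + D))
N(649) - 15284*l(12) = 1833 - 61136*12*(11 - 1*12) = 1833 - 61136*12*(11 - 12) = 1833 - 61136*12*(-1) = 1833 - 15284*(-48) = 1833 + 733632 = 735465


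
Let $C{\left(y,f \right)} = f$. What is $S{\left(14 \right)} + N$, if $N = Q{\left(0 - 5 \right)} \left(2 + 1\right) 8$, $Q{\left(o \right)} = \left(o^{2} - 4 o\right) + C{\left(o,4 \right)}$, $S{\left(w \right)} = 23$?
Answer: $1199$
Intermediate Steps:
$Q{\left(o \right)} = 4 + o^{2} - 4 o$ ($Q{\left(o \right)} = \left(o^{2} - 4 o\right) + 4 = 4 + o^{2} - 4 o$)
$N = 1176$ ($N = \left(4 + \left(0 - 5\right)^{2} - 4 \left(0 - 5\right)\right) \left(2 + 1\right) 8 = \left(4 + \left(0 - 5\right)^{2} - 4 \left(0 - 5\right)\right) 3 \cdot 8 = \left(4 + \left(-5\right)^{2} - -20\right) 3 \cdot 8 = \left(4 + 25 + 20\right) 3 \cdot 8 = 49 \cdot 3 \cdot 8 = 147 \cdot 8 = 1176$)
$S{\left(14 \right)} + N = 23 + 1176 = 1199$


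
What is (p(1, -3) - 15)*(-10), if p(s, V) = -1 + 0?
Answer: 160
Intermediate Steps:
p(s, V) = -1
(p(1, -3) - 15)*(-10) = (-1 - 15)*(-10) = -16*(-10) = 160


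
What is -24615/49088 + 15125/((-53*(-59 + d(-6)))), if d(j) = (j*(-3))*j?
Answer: 524588635/434477888 ≈ 1.2074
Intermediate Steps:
d(j) = -3*j**2 (d(j) = (-3*j)*j = -3*j**2)
-24615/49088 + 15125/((-53*(-59 + d(-6)))) = -24615/49088 + 15125/((-53*(-59 - 3*(-6)**2))) = -24615*1/49088 + 15125/((-53*(-59 - 3*36))) = -24615/49088 + 15125/((-53*(-59 - 108))) = -24615/49088 + 15125/((-53*(-167))) = -24615/49088 + 15125/8851 = 524588635/434477888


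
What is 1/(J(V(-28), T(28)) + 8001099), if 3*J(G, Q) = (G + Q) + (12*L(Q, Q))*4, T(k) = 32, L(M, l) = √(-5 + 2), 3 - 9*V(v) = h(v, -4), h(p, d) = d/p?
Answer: 285807642183/2286778318949237737 - 571536*I*√3/2286778318949237737 ≈ 1.2498e-7 - 4.3289e-13*I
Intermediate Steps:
V(v) = ⅓ + 4/(9*v) (V(v) = ⅓ - (-4)/(9*v) = ⅓ + 4/(9*v))
L(M, l) = I*√3 (L(M, l) = √(-3) = I*√3)
J(G, Q) = G/3 + Q/3 + 16*I*√3 (J(G, Q) = ((G + Q) + (12*(I*√3))*4)/3 = ((G + Q) + (12*I*√3)*4)/3 = ((G + Q) + 48*I*√3)/3 = (G + Q + 48*I*√3)/3 = G/3 + Q/3 + 16*I*√3)
1/(J(V(-28), T(28)) + 8001099) = 1/((((⅑)*(4 + 3*(-28))/(-28))/3 + (⅓)*32 + 16*I*√3) + 8001099) = 1/((((⅑)*(-1/28)*(4 - 84))/3 + 32/3 + 16*I*√3) + 8001099) = 1/((((⅑)*(-1/28)*(-80))/3 + 32/3 + 16*I*√3) + 8001099) = 1/(((⅓)*(20/63) + 32/3 + 16*I*√3) + 8001099) = 1/((20/189 + 32/3 + 16*I*√3) + 8001099) = 1/((2036/189 + 16*I*√3) + 8001099) = 1/(1512209747/189 + 16*I*√3)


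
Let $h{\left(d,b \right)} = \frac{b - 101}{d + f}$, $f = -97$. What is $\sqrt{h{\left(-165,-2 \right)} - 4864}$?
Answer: $\frac{3 i \sqrt{37095270}}{262} \approx 69.74 i$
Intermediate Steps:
$h{\left(d,b \right)} = \frac{-101 + b}{-97 + d}$ ($h{\left(d,b \right)} = \frac{b - 101}{d - 97} = \frac{-101 + b}{-97 + d}$)
$\sqrt{h{\left(-165,-2 \right)} - 4864} = \sqrt{\frac{-101 - 2}{-97 - 165} - 4864} = \sqrt{\frac{1}{-262} \left(-103\right) - 4864} = \sqrt{\left(- \frac{1}{262}\right) \left(-103\right) - 4864} = \sqrt{\frac{103}{262} - 4864} = \sqrt{- \frac{1274265}{262}} = \frac{3 i \sqrt{37095270}}{262}$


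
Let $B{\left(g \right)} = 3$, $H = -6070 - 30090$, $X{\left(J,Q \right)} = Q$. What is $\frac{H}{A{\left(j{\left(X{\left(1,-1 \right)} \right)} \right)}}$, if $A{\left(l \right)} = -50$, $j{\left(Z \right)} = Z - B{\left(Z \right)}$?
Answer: $\frac{3616}{5} \approx 723.2$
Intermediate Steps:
$H = -36160$
$j{\left(Z \right)} = -3 + Z$ ($j{\left(Z \right)} = Z - 3 = -3 + Z$)
$\frac{H}{A{\left(j{\left(X{\left(1,-1 \right)} \right)} \right)}} = - \frac{36160}{-50} = \left(-36160\right) \left(- \frac{1}{50}\right) = \frac{3616}{5}$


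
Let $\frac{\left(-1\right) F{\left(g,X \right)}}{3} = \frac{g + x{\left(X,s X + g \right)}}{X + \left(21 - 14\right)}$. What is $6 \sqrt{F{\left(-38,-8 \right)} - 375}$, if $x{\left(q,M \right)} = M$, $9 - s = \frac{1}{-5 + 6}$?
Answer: $6 i \sqrt{795} \approx 169.17 i$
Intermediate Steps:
$s = 8$ ($s = 9 - \frac{1}{-5 + 6} = 9 - 1^{-1} = 9 - 1 = 8$)
$F{\left(g,X \right)} = - \frac{3 \left(2 g + 8 X\right)}{7 + X}$ ($F{\left(g,X \right)} = - 3 \frac{g + \left(8 X + g\right)}{X + \left(21 - 14\right)} = - 3 \frac{g + \left(g + 8 X\right)}{X + 7} = - 3 \frac{2 g + 8 X}{7 + X} = - \frac{3 \left(2 g + 8 X\right)}{7 + X}$)
$6 \sqrt{F{\left(-38,-8 \right)} - 375} = 6 \sqrt{\frac{6 \left(\left(-1\right) \left(-38\right) - -32\right)}{7 - 8} - 375} = 6 \sqrt{\frac{6 \left(38 + 32\right)}{-1} - 375} = 6 \sqrt{6 \left(-1\right) 70 - 375} = 6 \sqrt{-420 - 375} = 6 \sqrt{-795} = 6 i \sqrt{795}$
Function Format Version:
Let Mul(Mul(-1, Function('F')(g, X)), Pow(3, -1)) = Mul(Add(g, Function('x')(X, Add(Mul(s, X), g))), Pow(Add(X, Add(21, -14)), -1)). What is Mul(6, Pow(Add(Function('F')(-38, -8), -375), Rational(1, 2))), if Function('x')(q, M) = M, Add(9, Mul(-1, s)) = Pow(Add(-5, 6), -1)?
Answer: Mul(6, I, Pow(795, Rational(1, 2))) ≈ Mul(169.17, I)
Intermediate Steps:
s = 8 (s = Add(9, Mul(-1, Pow(Add(-5, 6), -1))) = Add(9, Mul(-1, Pow(1, -1))) = Add(9, Mul(-1, 1)) = Add(9, -1) = 8)
Function('F')(g, X) = Mul(-3, Pow(Add(7, X), -1), Add(Mul(2, g), Mul(8, X))) (Function('F')(g, X) = Mul(-3, Mul(Add(g, Add(Mul(8, X), g)), Pow(Add(X, Add(21, -14)), -1))) = Mul(-3, Mul(Add(g, Add(g, Mul(8, X))), Pow(Add(X, 7), -1))) = Mul(-3, Mul(Add(Mul(2, g), Mul(8, X)), Pow(Add(7, X), -1))) = Mul(-3, Mul(Pow(Add(7, X), -1), Add(Mul(2, g), Mul(8, X)))) = Mul(-3, Pow(Add(7, X), -1), Add(Mul(2, g), Mul(8, X))))
Mul(6, Pow(Add(Function('F')(-38, -8), -375), Rational(1, 2))) = Mul(6, Pow(Add(Mul(6, Pow(Add(7, -8), -1), Add(Mul(-1, -38), Mul(-4, -8))), -375), Rational(1, 2))) = Mul(6, Pow(Add(Mul(6, Pow(-1, -1), Add(38, 32)), -375), Rational(1, 2))) = Mul(6, Pow(Add(Mul(6, -1, 70), -375), Rational(1, 2))) = Mul(6, Pow(Add(-420, -375), Rational(1, 2))) = Mul(6, Pow(-795, Rational(1, 2))) = Mul(6, Mul(I, Pow(795, Rational(1, 2)))) = Mul(6, I, Pow(795, Rational(1, 2)))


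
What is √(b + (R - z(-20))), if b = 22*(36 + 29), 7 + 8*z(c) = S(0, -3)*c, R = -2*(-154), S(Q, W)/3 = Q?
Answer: √27822/4 ≈ 41.700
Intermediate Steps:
S(Q, W) = 3*Q
R = 308
z(c) = -7/8 (z(c) = -7/8 + ((3*0)*c)/8 = -7/8 + (0*c)/8 = -7/8 + (⅛)*0 = -7/8 + 0 = -7/8)
b = 1430 (b = 22*65 = 1430)
√(b + (R - z(-20))) = √(1430 + (308 - 1*(-7/8))) = √(1430 + (308 + 7/8)) = √(1430 + 2471/8) = √(13911/8) = √27822/4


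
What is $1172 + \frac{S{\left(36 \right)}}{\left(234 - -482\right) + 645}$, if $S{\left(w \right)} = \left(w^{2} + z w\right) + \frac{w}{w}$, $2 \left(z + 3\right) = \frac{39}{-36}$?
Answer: $\frac{3192523}{2722} \approx 1172.9$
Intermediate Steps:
$z = - \frac{85}{24}$ ($z = -3 + \frac{39 \frac{1}{-36}}{2} = -3 + \frac{39 \left(- \frac{1}{36}\right)}{2} = -3 + \frac{1}{2} \left(- \frac{13}{12}\right) = -3 - \frac{13}{24} = - \frac{85}{24} \approx -3.5417$)
$S{\left(w \right)} = 1 + w^{2} - \frac{85 w}{24}$ ($S{\left(w \right)} = \left(w^{2} - \frac{85 w}{24}\right) + \frac{w}{w} = \left(w^{2} - \frac{85 w}{24}\right) + 1 = 1 + w^{2} - \frac{85 w}{24}$)
$1172 + \frac{S{\left(36 \right)}}{\left(234 - -482\right) + 645} = 1172 + \frac{1 + 36^{2} - \frac{255}{2}}{\left(234 - -482\right) + 645} = 1172 + \frac{1 + 1296 - \frac{255}{2}}{\left(234 + 482\right) + 645} = 1172 + \frac{2339}{2 \left(716 + 645\right)} = 1172 + \frac{2339}{2 \cdot 1361} = 1172 + \frac{2339}{2} \cdot \frac{1}{1361} = 1172 + \frac{2339}{2722} = \frac{3192523}{2722}$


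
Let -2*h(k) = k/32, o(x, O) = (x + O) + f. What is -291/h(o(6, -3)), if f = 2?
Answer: 18624/5 ≈ 3724.8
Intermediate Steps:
o(x, O) = 2 + O + x (o(x, O) = (x + O) + 2 = (O + x) + 2 = 2 + O + x)
h(k) = -k/64 (h(k) = -k/(2*32) = -k/64)
-291/h(o(6, -3)) = -291*(-64/(2 - 3 + 6)) = -291/((-1/64*5)) = -291/(-5/64) = -291*(-64/5) = 18624/5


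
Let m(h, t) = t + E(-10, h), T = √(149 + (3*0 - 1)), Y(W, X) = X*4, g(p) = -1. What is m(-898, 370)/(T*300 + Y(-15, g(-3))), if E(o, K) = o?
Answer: 90/832499 + 13500*√37/832499 ≈ 0.098748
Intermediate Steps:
Y(W, X) = 4*X
T = 2*√37 (T = √(149 + (0 - 1)) = √(149 - 1) = √148 = 2*√37 ≈ 12.166)
m(h, t) = -10 + t (m(h, t) = t - 10 = -10 + t)
m(-898, 370)/(T*300 + Y(-15, g(-3))) = (-10 + 370)/((2*√37)*300 + 4*(-1)) = 360/(600*√37 - 4) = 360/(-4 + 600*√37)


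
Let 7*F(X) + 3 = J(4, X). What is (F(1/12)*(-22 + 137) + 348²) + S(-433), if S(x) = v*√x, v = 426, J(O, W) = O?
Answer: 847843/7 + 426*I*√433 ≈ 1.2112e+5 + 8864.5*I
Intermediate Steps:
S(x) = 426*√x
F(X) = ⅐ (F(X) = -3/7 + (⅐)*4 = -3/7 + 4/7 = ⅐)
(F(1/12)*(-22 + 137) + 348²) + S(-433) = ((-22 + 137)/7 + 348²) + 426*√(-433) = ((⅐)*115 + 121104) + 426*(I*√433) = (115/7 + 121104) + 426*I*√433 = 847843/7 + 426*I*√433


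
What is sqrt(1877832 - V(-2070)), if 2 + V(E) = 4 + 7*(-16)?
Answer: sqrt(1877942) ≈ 1370.4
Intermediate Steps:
V(E) = -110 (V(E) = -2 + (4 + 7*(-16)) = -2 + (4 - 112) = -2 - 108 = -110)
sqrt(1877832 - V(-2070)) = sqrt(1877832 - 1*(-110)) = sqrt(1877832 + 110) = sqrt(1877942)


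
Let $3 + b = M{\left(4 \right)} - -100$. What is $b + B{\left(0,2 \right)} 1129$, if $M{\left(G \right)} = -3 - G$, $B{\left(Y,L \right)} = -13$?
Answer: $-14587$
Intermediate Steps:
$b = 90$ ($b = -3 - -93 = -3 + \left(\left(-3 - 4\right) + 100\right) = -3 + \left(-7 + 100\right) = -3 + 93 = 90$)
$b + B{\left(0,2 \right)} 1129 = 90 - 14677 = -14587$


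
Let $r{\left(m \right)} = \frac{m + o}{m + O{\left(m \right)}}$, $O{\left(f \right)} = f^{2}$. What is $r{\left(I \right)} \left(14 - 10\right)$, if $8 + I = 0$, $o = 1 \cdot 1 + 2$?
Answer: $- \frac{5}{14} \approx -0.35714$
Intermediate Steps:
$o = 3$ ($o = 1 + 2 = 3$)
$I = -8$ ($I = -8 + 0 = -8$)
$r{\left(m \right)} = \frac{3 + m}{m + m^{2}}$ ($r{\left(m \right)} = \frac{m + 3}{m + m^{2}} = \frac{3 + m}{m + m^{2}}$)
$r{\left(I \right)} \left(14 - 10\right) = \frac{3 - 8}{\left(-8\right) \left(1 - 8\right)} \left(14 - 10\right) = \left(- \frac{1}{8}\right) \frac{1}{-7} \left(-5\right) 4 = \left(- \frac{1}{8}\right) \left(- \frac{1}{7}\right) \left(-5\right) 4 = \left(- \frac{5}{56}\right) 4 = - \frac{5}{14}$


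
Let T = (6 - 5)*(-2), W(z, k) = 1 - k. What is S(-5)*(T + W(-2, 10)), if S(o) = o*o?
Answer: -275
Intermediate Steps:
S(o) = o²
T = -2 (T = 1*(-2) = -2)
S(-5)*(T + W(-2, 10)) = (-5)²*(-2 + (1 - 1*10)) = 25*(-2 + (1 - 10)) = 25*(-2 - 9) = 25*(-11) = -275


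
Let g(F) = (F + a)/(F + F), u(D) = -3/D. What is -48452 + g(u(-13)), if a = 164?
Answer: -288577/6 ≈ -48096.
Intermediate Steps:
g(F) = (164 + F)/(2*F) (g(F) = (F + 164)/(F + F) = (164 + F)/((2*F)) = (164 + F)*(1/(2*F)) = (164 + F)/(2*F))
-48452 + g(u(-13)) = -48452 + (164 - 3/(-13))/(2*((-3/(-13)))) = -48452 + (164 - 3*(-1/13))/(2*((-3*(-1/13)))) = -48452 + (164 + 3/13)/(2*(3/13)) = -48452 + (½)*(13/3)*(2135/13) = -48452 + 2135/6 = -288577/6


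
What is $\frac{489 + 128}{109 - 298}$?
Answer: $- \frac{617}{189} \approx -3.2645$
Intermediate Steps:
$\frac{489 + 128}{109 - 298} = \frac{617}{-189} = 617 \left(- \frac{1}{189}\right) = - \frac{617}{189}$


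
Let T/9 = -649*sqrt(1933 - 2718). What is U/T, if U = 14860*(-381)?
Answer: -377444*I*sqrt(785)/305679 ≈ -34.596*I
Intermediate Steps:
T = -5841*I*sqrt(785) (T = 9*(-649*sqrt(1933 - 2718)) = 9*(-649*I*sqrt(785)) = -5841*I*sqrt(785) ≈ -1.6365e+5*I)
U = -5661660
U/T = -5661660*I*sqrt(785)/4585185 = -377444*I*sqrt(785)/305679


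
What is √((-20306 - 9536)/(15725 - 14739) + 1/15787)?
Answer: I*√1833340610505994/7782991 ≈ 5.5014*I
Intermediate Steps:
√((-20306 - 9536)/(15725 - 14739) + 1/15787) = √(-29842/986 + 1/15787) = √(-29842*1/986 + 1/15787) = √(-14921/493 + 1/15787) = √(-235557334/7782991) = I*√1833340610505994/7782991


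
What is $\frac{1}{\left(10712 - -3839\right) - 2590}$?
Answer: $\frac{1}{11961} \approx 8.3605 \cdot 10^{-5}$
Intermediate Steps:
$\frac{1}{\left(10712 - -3839\right) - 2590} = \frac{1}{\left(10712 + 3839\right) - 2590} = \frac{1}{14551 - 2590} = \frac{1}{11961}$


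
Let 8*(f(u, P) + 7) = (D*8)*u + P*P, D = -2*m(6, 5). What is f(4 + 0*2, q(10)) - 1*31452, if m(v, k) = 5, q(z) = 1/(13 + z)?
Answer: -133303767/4232 ≈ -31499.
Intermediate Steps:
D = -10 (D = -2*5 = -10)
f(u, P) = -7 - 10*u + P²/8 (f(u, P) = -7 + ((-10*8)*u + P*P)/8 = -7 + (-80*u + P²)/8 = -7 + (P² - 80*u)/8 = -7 + (-10*u + P²/8) = -7 - 10*u + P²/8)
f(4 + 0*2, q(10)) - 1*31452 = (-7 - 10*(4 + 0*2) + (1/(13 + 10))²/8) - 1*31452 = (-7 - 10*(4 + 0) + (1/23)²/8) - 31452 = (-7 - 10*4 + (1/23)²/8) - 31452 = (-7 - 40 + (⅛)*(1/529)) - 31452 = (-7 - 40 + 1/4232) - 31452 = -198903/4232 - 31452 = -133303767/4232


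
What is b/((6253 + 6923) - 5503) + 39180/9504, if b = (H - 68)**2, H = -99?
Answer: 47140433/6077016 ≈ 7.7572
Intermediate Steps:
b = 27889 (b = (-99 - 68)**2 = (-167)**2 = 27889)
b/((6253 + 6923) - 5503) + 39180/9504 = 27889/((6253 + 6923) - 5503) + 39180/9504 = 27889/(13176 - 5503) + 39180*(1/9504) = 27889/7673 + 3265/792 = 47140433/6077016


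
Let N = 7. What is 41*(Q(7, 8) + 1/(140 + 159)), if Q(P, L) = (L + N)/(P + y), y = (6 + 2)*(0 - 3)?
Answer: -183188/5083 ≈ -36.039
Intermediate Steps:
y = -24 (y = 8*(-3) = -24)
Q(P, L) = (7 + L)/(-24 + P) (Q(P, L) = (L + 7)/(P - 24) = (7 + L)/(-24 + P))
41*(Q(7, 8) + 1/(140 + 159)) = 41*((7 + 8)/(-24 + 7) + 1/(140 + 159)) = 41*(15/(-17) + 1/299) = 41*(-1/17*15 + 1/299) = 41*(-15/17 + 1/299) = 41*(-4468/5083) = -183188/5083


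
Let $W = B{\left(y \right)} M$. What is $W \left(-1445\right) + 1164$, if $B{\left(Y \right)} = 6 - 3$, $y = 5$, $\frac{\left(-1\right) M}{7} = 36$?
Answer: $1093584$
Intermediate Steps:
$M = -252$ ($M = \left(-7\right) 36 = -252$)
$B{\left(Y \right)} = 3$ ($B{\left(Y \right)} = 6 - 3 = 3$)
$W = -756$ ($W = 3 \left(-252\right) = -756$)
$W \left(-1445\right) + 1164 = \left(-756\right) \left(-1445\right) + 1164 = 1092420 + 1164 = 1093584$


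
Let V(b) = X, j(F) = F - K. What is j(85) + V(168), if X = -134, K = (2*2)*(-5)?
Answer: -29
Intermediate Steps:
K = -20 (K = 4*(-5) = -20)
j(F) = 20 + F (j(F) = F - 1*(-20) = F + 20 = 20 + F)
V(b) = -134
j(85) + V(168) = (20 + 85) - 134 = 105 - 134 = -29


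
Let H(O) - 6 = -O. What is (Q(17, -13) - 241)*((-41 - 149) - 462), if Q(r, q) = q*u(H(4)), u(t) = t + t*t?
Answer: 207988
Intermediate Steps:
H(O) = 6 - O
u(t) = t + t**2
Q(r, q) = 6*q (Q(r, q) = q*((6 - 1*4)*(1 + (6 - 1*4))) = q*((6 - 4)*(1 + (6 - 4))) = q*(2*(1 + 2)) = q*(2*3) = q*6 = 6*q)
(Q(17, -13) - 241)*((-41 - 149) - 462) = (6*(-13) - 241)*((-41 - 149) - 462) = (-78 - 241)*(-190 - 462) = -319*(-652) = 207988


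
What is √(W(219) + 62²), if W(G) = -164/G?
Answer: 2*√46081542/219 ≈ 61.994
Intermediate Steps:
√(W(219) + 62²) = √(-164/219 + 62²) = √(-164*1/219 + 3844) = √(-164/219 + 3844) = √(841672/219) = 2*√46081542/219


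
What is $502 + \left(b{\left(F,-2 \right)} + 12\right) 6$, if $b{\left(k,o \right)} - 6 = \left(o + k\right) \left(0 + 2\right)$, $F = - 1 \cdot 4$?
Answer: $538$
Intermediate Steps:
$F = -4$ ($F = \left(-1\right) 4 = -4$)
$b{\left(k,o \right)} = 6 + 2 k + 2 o$ ($b{\left(k,o \right)} = 6 + \left(o + k\right) \left(0 + 2\right) = 6 + \left(k + o\right) 2 = 6 + \left(2 k + 2 o\right) = 6 + 2 k + 2 o$)
$502 + \left(b{\left(F,-2 \right)} + 12\right) 6 = 502 + \left(\left(6 + 2 \left(-4\right) + 2 \left(-2\right)\right) + 12\right) 6 = 502 + \left(\left(6 - 8 - 4\right) + 12\right) 6 = 502 + \left(-6 + 12\right) 6 = 502 + 6 \cdot 6 = 502 + 36 = 538$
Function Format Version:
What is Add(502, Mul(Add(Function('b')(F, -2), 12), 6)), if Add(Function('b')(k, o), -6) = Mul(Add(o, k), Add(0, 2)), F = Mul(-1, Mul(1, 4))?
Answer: 538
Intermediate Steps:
F = -4 (F = Mul(-1, 4) = -4)
Function('b')(k, o) = Add(6, Mul(2, k), Mul(2, o)) (Function('b')(k, o) = Add(6, Mul(Add(o, k), Add(0, 2))) = Add(6, Mul(Add(k, o), 2)) = Add(6, Add(Mul(2, k), Mul(2, o))) = Add(6, Mul(2, k), Mul(2, o)))
Add(502, Mul(Add(Function('b')(F, -2), 12), 6)) = Add(502, Mul(Add(Add(6, Mul(2, -4), Mul(2, -2)), 12), 6)) = Add(502, Mul(Add(Add(6, -8, -4), 12), 6)) = Add(502, Mul(Add(-6, 12), 6)) = Add(502, Mul(6, 6)) = Add(502, 36) = 538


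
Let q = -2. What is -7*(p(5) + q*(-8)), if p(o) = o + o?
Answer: -182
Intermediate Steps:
p(o) = 2*o
-7*(p(5) + q*(-8)) = -7*(2*5 - 2*(-8)) = -7*(10 + 16) = -7*26 = -182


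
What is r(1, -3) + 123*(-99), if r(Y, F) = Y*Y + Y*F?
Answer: -12179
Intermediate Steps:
r(Y, F) = Y² + F*Y
r(1, -3) + 123*(-99) = 1*(-3 + 1) + 123*(-99) = 1*(-2) - 12177 = -2 - 12177 = -12179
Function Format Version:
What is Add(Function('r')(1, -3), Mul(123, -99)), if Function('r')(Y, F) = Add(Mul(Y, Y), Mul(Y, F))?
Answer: -12179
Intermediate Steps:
Function('r')(Y, F) = Add(Pow(Y, 2), Mul(F, Y))
Add(Function('r')(1, -3), Mul(123, -99)) = Add(Mul(1, Add(-3, 1)), Mul(123, -99)) = Add(Mul(1, -2), -12177) = Add(-2, -12177) = -12179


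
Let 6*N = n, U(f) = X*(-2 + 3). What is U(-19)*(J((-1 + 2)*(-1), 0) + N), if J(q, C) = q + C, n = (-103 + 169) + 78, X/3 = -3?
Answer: -207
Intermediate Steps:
X = -9 (X = 3*(-3) = -9)
U(f) = -9 (U(f) = -9*(-2 + 3) = -9*1 = -9)
n = 144 (n = 66 + 78 = 144)
J(q, C) = C + q
N = 24 (N = (1/6)*144 = 24)
U(-19)*(J((-1 + 2)*(-1), 0) + N) = -9*((0 + (-1 + 2)*(-1)) + 24) = -9*((0 + 1*(-1)) + 24) = -9*((0 - 1) + 24) = -9*(-1 + 24) = -9*23 = -207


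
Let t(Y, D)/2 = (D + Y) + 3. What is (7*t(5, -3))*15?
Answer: 1050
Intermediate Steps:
t(Y, D) = 6 + 2*D + 2*Y (t(Y, D) = 2*((D + Y) + 3) = 2*(3 + D + Y) = 6 + 2*D + 2*Y)
(7*t(5, -3))*15 = (7*(6 + 2*(-3) + 2*5))*15 = (7*(6 - 6 + 10))*15 = (7*10)*15 = 70*15 = 1050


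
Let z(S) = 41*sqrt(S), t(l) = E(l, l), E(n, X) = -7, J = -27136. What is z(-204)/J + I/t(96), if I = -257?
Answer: 257/7 - 41*I*sqrt(51)/13568 ≈ 36.714 - 0.02158*I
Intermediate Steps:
t(l) = -7
z(-204)/J + I/t(96) = (41*sqrt(-204))/(-27136) - 257/(-7) = (41*(2*I*sqrt(51)))*(-1/27136) - 257*(-1/7) = (82*I*sqrt(51))*(-1/27136) + 257/7 = -41*I*sqrt(51)/13568 + 257/7 = 257/7 - 41*I*sqrt(51)/13568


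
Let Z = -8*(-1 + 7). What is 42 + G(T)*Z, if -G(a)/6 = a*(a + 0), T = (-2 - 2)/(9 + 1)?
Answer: 2202/25 ≈ 88.080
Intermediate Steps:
T = -2/5 (T = -4/10 = -4*1/10 = -2/5 ≈ -0.40000)
Z = -48 (Z = -8*6 = -48)
G(a) = -6*a**2 (G(a) = -6*a*(a + 0) = -6*a*a = -6*a**2)
42 + G(T)*Z = 42 - 6*(-2/5)**2*(-48) = 42 - 6*4/25*(-48) = 42 - 24/25*(-48) = 42 + 1152/25 = 2202/25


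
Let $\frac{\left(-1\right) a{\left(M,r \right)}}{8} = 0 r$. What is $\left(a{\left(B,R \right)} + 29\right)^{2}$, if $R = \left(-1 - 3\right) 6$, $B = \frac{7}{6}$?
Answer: $841$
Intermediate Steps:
$B = \frac{7}{6}$ ($B = 7 \cdot \frac{1}{6} = \frac{7}{6} \approx 1.1667$)
$R = -24$ ($R = \left(-4\right) 6 = -24$)
$a{\left(M,r \right)} = 0$ ($a{\left(M,r \right)} = - 8 \cdot 0 r = \left(-8\right) 0 = 0$)
$\left(a{\left(B,R \right)} + 29\right)^{2} = \left(0 + 29\right)^{2} = 29^{2} = 841$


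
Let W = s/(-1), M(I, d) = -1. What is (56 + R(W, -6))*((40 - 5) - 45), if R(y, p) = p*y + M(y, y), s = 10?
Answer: -1150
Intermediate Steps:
W = -10 (W = 10/(-1) = 10*(-1) = -10)
R(y, p) = -1 + p*y (R(y, p) = p*y - 1 = -1 + p*y)
(56 + R(W, -6))*((40 - 5) - 45) = (56 + (-1 - 6*(-10)))*((40 - 5) - 45) = (56 + (-1 + 60))*(35 - 45) = (56 + 59)*(-10) = 115*(-10) = -1150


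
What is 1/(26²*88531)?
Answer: 1/59846956 ≈ 1.6709e-8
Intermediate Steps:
1/(26²*88531) = (1/88531)/676 = (1/676)*(1/88531) = 1/59846956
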